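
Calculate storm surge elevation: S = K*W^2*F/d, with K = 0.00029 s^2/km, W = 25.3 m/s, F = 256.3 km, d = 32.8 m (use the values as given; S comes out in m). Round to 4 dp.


S = K * W^2 * F / d
W^2 = 25.3^2 = 640.09
S = 0.00029 * 640.09 * 256.3 / 32.8
Numerator = 0.00029 * 640.09 * 256.3 = 47.575969
S = 47.575969 / 32.8 = 1.4505 m

1.4505


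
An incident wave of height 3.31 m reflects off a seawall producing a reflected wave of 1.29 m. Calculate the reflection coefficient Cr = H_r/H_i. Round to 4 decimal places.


Cr = H_r / H_i
Cr = 1.29 / 3.31
Cr = 0.3897

0.3897


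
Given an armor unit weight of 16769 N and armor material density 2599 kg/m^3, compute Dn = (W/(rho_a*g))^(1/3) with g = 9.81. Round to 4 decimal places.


V = W / (rho_a * g)
V = 16769 / (2599 * 9.81)
V = 16769 / 25496.19
V = 0.657706 m^3
Dn = V^(1/3) = 0.657706^(1/3)
Dn = 0.8696 m

0.8696


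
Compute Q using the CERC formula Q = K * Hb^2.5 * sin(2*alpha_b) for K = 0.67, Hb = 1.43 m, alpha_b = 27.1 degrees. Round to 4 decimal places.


Q = K * Hb^2.5 * sin(2 * alpha_b)
Hb^2.5 = 1.43^2.5 = 2.445345
sin(2 * 27.1) = sin(54.2) = 0.811064
Q = 0.67 * 2.445345 * 0.811064
Q = 1.3288 m^3/s

1.3288


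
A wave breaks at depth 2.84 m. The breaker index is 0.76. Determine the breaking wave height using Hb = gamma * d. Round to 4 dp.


Hb = gamma * d
Hb = 0.76 * 2.84
Hb = 2.1584 m

2.1584


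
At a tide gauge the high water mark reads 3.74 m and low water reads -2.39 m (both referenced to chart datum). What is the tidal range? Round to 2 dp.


Tidal range = High water - Low water
Tidal range = 3.74 - (-2.39)
Tidal range = 6.13 m

6.13


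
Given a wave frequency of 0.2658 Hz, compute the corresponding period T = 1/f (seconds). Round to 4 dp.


T = 1 / f
T = 1 / 0.2658
T = 3.7622 s

3.7622


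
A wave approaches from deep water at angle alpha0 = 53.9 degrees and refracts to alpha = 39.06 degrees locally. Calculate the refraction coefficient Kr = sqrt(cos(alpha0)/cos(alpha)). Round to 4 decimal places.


Kr = sqrt(cos(alpha0) / cos(alpha))
cos(53.9) = 0.589196
cos(39.06) = 0.776487
Kr = sqrt(0.589196 / 0.776487)
Kr = sqrt(0.758798)
Kr = 0.8711

0.8711


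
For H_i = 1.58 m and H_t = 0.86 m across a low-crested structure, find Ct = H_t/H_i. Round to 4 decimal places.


Ct = H_t / H_i
Ct = 0.86 / 1.58
Ct = 0.5443

0.5443


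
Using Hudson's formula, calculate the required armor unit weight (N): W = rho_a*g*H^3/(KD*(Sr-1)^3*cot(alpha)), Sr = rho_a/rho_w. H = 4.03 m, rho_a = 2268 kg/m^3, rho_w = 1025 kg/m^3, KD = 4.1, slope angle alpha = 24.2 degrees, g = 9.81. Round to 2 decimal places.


Sr = rho_a / rho_w = 2268 / 1025 = 2.212683
(Sr - 1) = 1.212683
(Sr - 1)^3 = 1.783371
cot(24.2) = 1 / tan(24.2) = 1 / 0.449418 = 2.225101
Numerator = 2268 * 9.81 * 4.03^3 = 1456220.6860
Denominator = 4.1 * 1.783371 * 2.225101 = 16.269543
W = 1456220.6860 / 16.269543
W = 89505.94 N

89505.94


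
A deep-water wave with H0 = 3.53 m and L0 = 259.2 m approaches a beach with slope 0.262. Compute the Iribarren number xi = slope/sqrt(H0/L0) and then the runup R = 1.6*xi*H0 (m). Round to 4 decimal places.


xi = slope / sqrt(H0/L0)
H0/L0 = 3.53/259.2 = 0.013619
sqrt(0.013619) = 0.116700
xi = 0.262 / 0.116700 = 2.245078
R = 1.6 * xi * H0 = 1.6 * 2.245078 * 3.53
R = 12.6802 m

12.6802


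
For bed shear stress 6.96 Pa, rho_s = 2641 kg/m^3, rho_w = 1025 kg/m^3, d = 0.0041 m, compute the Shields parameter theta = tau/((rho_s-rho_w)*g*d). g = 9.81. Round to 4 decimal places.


theta = tau / ((rho_s - rho_w) * g * d)
rho_s - rho_w = 2641 - 1025 = 1616
Denominator = 1616 * 9.81 * 0.0041 = 64.997136
theta = 6.96 / 64.997136
theta = 0.1071

0.1071


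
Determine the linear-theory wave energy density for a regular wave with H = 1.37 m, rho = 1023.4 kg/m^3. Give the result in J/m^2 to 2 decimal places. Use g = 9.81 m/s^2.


E = (1/8) * rho * g * H^2
E = (1/8) * 1023.4 * 9.81 * 1.37^2
E = 0.125 * 1023.4 * 9.81 * 1.8769
E = 2355.40 J/m^2

2355.40


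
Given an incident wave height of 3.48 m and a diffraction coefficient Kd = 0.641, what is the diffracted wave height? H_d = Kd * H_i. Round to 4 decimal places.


H_d = Kd * H_i
H_d = 0.641 * 3.48
H_d = 2.2307 m

2.2307


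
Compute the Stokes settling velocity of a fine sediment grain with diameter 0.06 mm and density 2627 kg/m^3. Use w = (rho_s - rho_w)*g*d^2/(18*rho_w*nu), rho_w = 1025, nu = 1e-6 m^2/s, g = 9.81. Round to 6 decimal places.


w = (rho_s - rho_w) * g * d^2 / (18 * rho_w * nu)
d = 0.06 mm = 0.000060 m
rho_s - rho_w = 2627 - 1025 = 1602
Numerator = 1602 * 9.81 * (0.000060)^2 = 0.000056576232
Denominator = 18 * 1025 * 1e-6 = 0.018450
w = 0.003066 m/s

0.003066


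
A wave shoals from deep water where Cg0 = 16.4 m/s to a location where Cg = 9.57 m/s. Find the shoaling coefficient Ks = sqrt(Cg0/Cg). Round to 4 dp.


Ks = sqrt(Cg0 / Cg)
Ks = sqrt(16.4 / 9.57)
Ks = sqrt(1.7137)
Ks = 1.3091

1.3091


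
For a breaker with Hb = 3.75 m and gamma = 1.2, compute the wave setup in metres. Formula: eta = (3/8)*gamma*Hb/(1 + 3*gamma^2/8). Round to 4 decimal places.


eta = (3/8) * gamma * Hb / (1 + 3*gamma^2/8)
Numerator = (3/8) * 1.2 * 3.75 = 1.687500
Denominator = 1 + 3*1.2^2/8 = 1 + 0.540000 = 1.540000
eta = 1.687500 / 1.540000
eta = 1.0958 m

1.0958


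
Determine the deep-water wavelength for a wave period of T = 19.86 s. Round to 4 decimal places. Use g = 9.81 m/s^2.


L0 = g * T^2 / (2 * pi)
L0 = 9.81 * 19.86^2 / (2 * pi)
L0 = 9.81 * 394.4196 / 6.28319
L0 = 3869.2563 / 6.28319
L0 = 615.8113 m

615.8113


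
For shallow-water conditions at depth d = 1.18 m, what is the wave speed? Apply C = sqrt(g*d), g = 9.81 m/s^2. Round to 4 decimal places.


Using the shallow-water approximation:
C = sqrt(g * d) = sqrt(9.81 * 1.18)
C = sqrt(11.5758)
C = 3.4023 m/s

3.4023


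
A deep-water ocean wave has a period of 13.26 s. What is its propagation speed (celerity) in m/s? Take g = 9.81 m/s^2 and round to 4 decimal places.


We use the deep-water celerity formula:
C = g * T / (2 * pi)
C = 9.81 * 13.26 / (2 * 3.14159...)
C = 130.080600 / 6.283185
C = 20.7030 m/s

20.7030


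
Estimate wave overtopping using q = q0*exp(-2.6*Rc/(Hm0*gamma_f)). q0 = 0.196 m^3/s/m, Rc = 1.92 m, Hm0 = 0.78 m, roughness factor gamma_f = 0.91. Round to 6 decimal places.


q = q0 * exp(-2.6 * Rc / (Hm0 * gamma_f))
Exponent = -2.6 * 1.92 / (0.78 * 0.91)
= -2.6 * 1.92 / 0.7098
= -7.032967
exp(-7.032967) = 0.000882
q = 0.196 * 0.000882
q = 0.000173 m^3/s/m

0.000173


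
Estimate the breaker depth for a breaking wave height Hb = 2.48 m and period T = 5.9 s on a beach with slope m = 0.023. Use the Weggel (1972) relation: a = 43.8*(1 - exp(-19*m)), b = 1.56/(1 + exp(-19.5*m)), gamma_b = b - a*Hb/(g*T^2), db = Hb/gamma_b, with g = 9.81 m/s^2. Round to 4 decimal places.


a = 43.8 * (1 - exp(-19 * m))
exp(-19 * 0.023) = exp(-0.4370) = 0.645971
a = 43.8 * (1 - 0.645971) = 15.506451
b = 1.56 / (1 + exp(-19.5 * m))
exp(-19.5 * 0.023) = exp(-0.4485) = 0.638585
b = 1.56 / (1 + 0.638585) = 0.952041
Hb / (g * T^2) = 2.48 / (9.81 * 5.9^2) = 2.48 / 341.4861 = 0.00726237
gamma_b = b - a * Hb/(g*T^2) = 0.952041 - 15.506451 * 0.00726237 = 0.839427
db = Hb / gamma_b = 2.48 / 0.839427
db = 2.9544 m

2.9544


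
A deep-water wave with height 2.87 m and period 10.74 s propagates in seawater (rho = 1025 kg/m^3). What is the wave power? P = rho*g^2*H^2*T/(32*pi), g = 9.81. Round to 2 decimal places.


P = rho * g^2 * H^2 * T / (32 * pi)
P = 1025 * 9.81^2 * 2.87^2 * 10.74 / (32 * pi)
P = 1025 * 96.2361 * 8.2369 * 10.74 / 100.53096
P = 86802.07 W/m

86802.07


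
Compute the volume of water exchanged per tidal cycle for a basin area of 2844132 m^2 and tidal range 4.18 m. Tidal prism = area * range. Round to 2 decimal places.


Tidal prism = Area * Tidal range
P = 2844132 * 4.18
P = 11888471.76 m^3

11888471.76


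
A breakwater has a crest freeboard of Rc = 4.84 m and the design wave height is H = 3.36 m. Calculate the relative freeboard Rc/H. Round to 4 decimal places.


Relative freeboard = Rc / H
= 4.84 / 3.36
= 1.4405

1.4405


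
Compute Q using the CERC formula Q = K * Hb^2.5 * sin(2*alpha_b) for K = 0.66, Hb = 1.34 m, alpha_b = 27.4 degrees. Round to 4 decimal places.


Q = K * Hb^2.5 * sin(2 * alpha_b)
Hb^2.5 = 1.34^2.5 = 2.078557
sin(2 * 27.4) = sin(54.8) = 0.817145
Q = 0.66 * 2.078557 * 0.817145
Q = 1.1210 m^3/s

1.1210


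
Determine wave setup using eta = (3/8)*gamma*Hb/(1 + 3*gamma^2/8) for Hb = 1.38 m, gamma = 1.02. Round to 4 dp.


eta = (3/8) * gamma * Hb / (1 + 3*gamma^2/8)
Numerator = (3/8) * 1.02 * 1.38 = 0.527850
Denominator = 1 + 3*1.02^2/8 = 1 + 0.390150 = 1.390150
eta = 0.527850 / 1.390150
eta = 0.3797 m

0.3797


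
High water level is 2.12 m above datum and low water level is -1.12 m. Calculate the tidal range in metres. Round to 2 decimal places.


Tidal range = High water - Low water
Tidal range = 2.12 - (-1.12)
Tidal range = 3.24 m

3.24


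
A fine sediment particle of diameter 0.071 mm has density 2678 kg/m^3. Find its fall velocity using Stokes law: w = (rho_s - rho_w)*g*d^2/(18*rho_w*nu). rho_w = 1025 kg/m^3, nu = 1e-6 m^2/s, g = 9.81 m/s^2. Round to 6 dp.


w = (rho_s - rho_w) * g * d^2 / (18 * rho_w * nu)
d = 0.071 mm = 0.000071 m
rho_s - rho_w = 2678 - 1025 = 1653
Numerator = 1653 * 9.81 * (0.000071)^2 = 0.000081744503
Denominator = 18 * 1025 * 1e-6 = 0.018450
w = 0.004431 m/s

0.004431


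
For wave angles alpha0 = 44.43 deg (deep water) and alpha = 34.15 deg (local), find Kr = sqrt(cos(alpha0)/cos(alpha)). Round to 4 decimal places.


Kr = sqrt(cos(alpha0) / cos(alpha))
cos(44.43) = 0.714106
cos(34.15) = 0.827571
Kr = sqrt(0.714106 / 0.827571)
Kr = sqrt(0.862894)
Kr = 0.9289

0.9289


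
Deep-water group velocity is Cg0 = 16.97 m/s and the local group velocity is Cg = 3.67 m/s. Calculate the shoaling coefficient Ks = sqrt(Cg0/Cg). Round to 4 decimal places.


Ks = sqrt(Cg0 / Cg)
Ks = sqrt(16.97 / 3.67)
Ks = sqrt(4.6240)
Ks = 2.1503

2.1503


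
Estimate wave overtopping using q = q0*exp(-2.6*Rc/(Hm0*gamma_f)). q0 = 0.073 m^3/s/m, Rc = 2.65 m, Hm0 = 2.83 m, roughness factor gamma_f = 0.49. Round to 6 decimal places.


q = q0 * exp(-2.6 * Rc / (Hm0 * gamma_f))
Exponent = -2.6 * 2.65 / (2.83 * 0.49)
= -2.6 * 2.65 / 1.3867
= -4.968631
exp(-4.968631) = 0.006953
q = 0.073 * 0.006953
q = 0.000508 m^3/s/m

0.000508


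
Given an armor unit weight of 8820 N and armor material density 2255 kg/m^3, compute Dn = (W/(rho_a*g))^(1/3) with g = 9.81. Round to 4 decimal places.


V = W / (rho_a * g)
V = 8820 / (2255 * 9.81)
V = 8820 / 22121.55
V = 0.398706 m^3
Dn = V^(1/3) = 0.398706^(1/3)
Dn = 0.7360 m

0.7360


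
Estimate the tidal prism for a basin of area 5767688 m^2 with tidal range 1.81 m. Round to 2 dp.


Tidal prism = Area * Tidal range
P = 5767688 * 1.81
P = 10439515.28 m^3

10439515.28


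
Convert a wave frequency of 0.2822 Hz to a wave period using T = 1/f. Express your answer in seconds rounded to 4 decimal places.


T = 1 / f
T = 1 / 0.2822
T = 3.5436 s

3.5436


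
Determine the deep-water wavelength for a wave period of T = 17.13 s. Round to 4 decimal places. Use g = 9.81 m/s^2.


L0 = g * T^2 / (2 * pi)
L0 = 9.81 * 17.13^2 / (2 * pi)
L0 = 9.81 * 293.4369 / 6.28319
L0 = 2878.6160 / 6.28319
L0 = 458.1460 m

458.1460


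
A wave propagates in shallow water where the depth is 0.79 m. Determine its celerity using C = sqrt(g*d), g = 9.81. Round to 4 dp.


Using the shallow-water approximation:
C = sqrt(g * d) = sqrt(9.81 * 0.79)
C = sqrt(7.7499)
C = 2.7839 m/s

2.7839


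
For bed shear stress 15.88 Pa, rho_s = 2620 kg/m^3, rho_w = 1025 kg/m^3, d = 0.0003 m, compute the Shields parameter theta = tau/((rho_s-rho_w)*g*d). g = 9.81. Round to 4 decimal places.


theta = tau / ((rho_s - rho_w) * g * d)
rho_s - rho_w = 2620 - 1025 = 1595
Denominator = 1595 * 9.81 * 0.0003 = 4.694085
theta = 15.88 / 4.694085
theta = 3.3830

3.3830


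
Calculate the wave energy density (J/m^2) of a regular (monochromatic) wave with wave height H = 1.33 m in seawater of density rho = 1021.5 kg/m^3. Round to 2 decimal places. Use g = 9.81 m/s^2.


E = (1/8) * rho * g * H^2
E = (1/8) * 1021.5 * 9.81 * 1.33^2
E = 0.125 * 1021.5 * 9.81 * 1.7689
E = 2215.75 J/m^2

2215.75


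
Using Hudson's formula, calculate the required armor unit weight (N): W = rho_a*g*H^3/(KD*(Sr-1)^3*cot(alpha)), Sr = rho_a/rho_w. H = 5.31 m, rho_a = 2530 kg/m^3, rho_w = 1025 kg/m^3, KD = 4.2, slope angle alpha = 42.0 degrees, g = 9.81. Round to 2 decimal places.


Sr = rho_a / rho_w = 2530 / 1025 = 2.468293
(Sr - 1) = 1.468293
(Sr - 1)^3 = 3.165468
cot(42.0) = 1 / tan(42.0) = 1 / 0.900404 = 1.110613
Numerator = 2530 * 9.81 * 5.31^3 = 3715977.6377
Denominator = 4.2 * 3.165468 * 1.110613 = 14.765554
W = 3715977.6377 / 14.765554
W = 251665.30 N

251665.30


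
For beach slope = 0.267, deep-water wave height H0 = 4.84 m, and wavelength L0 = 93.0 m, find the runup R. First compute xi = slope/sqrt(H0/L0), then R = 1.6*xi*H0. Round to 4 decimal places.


xi = slope / sqrt(H0/L0)
H0/L0 = 4.84/93.0 = 0.052043
sqrt(0.052043) = 0.228129
xi = 0.267 / 0.228129 = 1.170389
R = 1.6 * xi * H0 = 1.6 * 1.170389 * 4.84
R = 9.0635 m

9.0635


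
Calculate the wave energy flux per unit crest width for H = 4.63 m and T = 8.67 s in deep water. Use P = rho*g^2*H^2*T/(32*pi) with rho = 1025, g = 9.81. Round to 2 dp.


P = rho * g^2 * H^2 * T / (32 * pi)
P = 1025 * 9.81^2 * 4.63^2 * 8.67 / (32 * pi)
P = 1025 * 96.2361 * 21.4369 * 8.67 / 100.53096
P = 182365.68 W/m

182365.68


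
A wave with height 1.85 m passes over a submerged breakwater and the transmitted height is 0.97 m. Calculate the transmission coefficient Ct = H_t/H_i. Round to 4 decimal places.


Ct = H_t / H_i
Ct = 0.97 / 1.85
Ct = 0.5243

0.5243


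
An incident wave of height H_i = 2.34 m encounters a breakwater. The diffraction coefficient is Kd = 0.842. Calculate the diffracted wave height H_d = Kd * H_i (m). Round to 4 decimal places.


H_d = Kd * H_i
H_d = 0.842 * 2.34
H_d = 1.9703 m

1.9703


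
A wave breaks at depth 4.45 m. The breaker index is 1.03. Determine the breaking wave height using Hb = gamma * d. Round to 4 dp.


Hb = gamma * d
Hb = 1.03 * 4.45
Hb = 4.5835 m

4.5835


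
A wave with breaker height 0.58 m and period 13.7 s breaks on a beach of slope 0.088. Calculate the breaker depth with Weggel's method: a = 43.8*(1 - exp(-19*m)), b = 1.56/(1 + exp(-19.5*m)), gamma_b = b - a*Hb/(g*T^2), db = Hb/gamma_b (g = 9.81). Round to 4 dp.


a = 43.8 * (1 - exp(-19 * m))
exp(-19 * 0.088) = exp(-1.6720) = 0.187871
a = 43.8 * (1 - 0.187871) = 35.571252
b = 1.56 / (1 + exp(-19.5 * m))
exp(-19.5 * 0.088) = exp(-1.7160) = 0.179784
b = 1.56 / (1 + 0.179784) = 1.322276
Hb / (g * T^2) = 0.58 / (9.81 * 13.7^2) = 0.58 / 1841.2389 = 0.00031501
gamma_b = b - a * Hb/(g*T^2) = 1.322276 - 35.571252 * 0.00031501 = 1.311071
db = Hb / gamma_b = 0.58 / 1.311071
db = 0.4424 m

0.4424


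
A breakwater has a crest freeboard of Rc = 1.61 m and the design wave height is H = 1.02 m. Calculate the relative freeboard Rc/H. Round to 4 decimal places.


Relative freeboard = Rc / H
= 1.61 / 1.02
= 1.5784

1.5784


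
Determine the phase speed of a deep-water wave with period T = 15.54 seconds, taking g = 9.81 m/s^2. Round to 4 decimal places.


We use the deep-water celerity formula:
C = g * T / (2 * pi)
C = 9.81 * 15.54 / (2 * 3.14159...)
C = 152.447400 / 6.283185
C = 24.2628 m/s

24.2628


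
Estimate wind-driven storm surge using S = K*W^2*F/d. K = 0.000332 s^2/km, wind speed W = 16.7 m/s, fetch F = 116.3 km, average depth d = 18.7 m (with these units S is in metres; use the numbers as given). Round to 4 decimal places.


S = K * W^2 * F / d
W^2 = 16.7^2 = 278.89
S = 0.000332 * 278.89 * 116.3 / 18.7
Numerator = 0.000332 * 278.89 * 116.3 = 10.768389
S = 10.768389 / 18.7 = 0.5758 m

0.5758


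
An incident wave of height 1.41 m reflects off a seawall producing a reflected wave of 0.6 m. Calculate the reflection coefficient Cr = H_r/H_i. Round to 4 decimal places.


Cr = H_r / H_i
Cr = 0.6 / 1.41
Cr = 0.4255

0.4255


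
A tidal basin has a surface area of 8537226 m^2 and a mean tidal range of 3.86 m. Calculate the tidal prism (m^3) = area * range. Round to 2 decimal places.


Tidal prism = Area * Tidal range
P = 8537226 * 3.86
P = 32953692.36 m^3

32953692.36


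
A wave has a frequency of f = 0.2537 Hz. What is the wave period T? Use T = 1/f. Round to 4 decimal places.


T = 1 / f
T = 1 / 0.2537
T = 3.9417 s

3.9417


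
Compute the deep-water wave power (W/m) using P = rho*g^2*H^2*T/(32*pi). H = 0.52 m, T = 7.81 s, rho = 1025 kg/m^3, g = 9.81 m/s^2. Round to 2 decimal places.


P = rho * g^2 * H^2 * T / (32 * pi)
P = 1025 * 9.81^2 * 0.52^2 * 7.81 / (32 * pi)
P = 1025 * 96.2361 * 0.2704 * 7.81 / 100.53096
P = 2072.14 W/m

2072.14


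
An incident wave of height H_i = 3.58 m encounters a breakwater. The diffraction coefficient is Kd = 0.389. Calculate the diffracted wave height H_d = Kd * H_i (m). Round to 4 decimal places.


H_d = Kd * H_i
H_d = 0.389 * 3.58
H_d = 1.3926 m

1.3926


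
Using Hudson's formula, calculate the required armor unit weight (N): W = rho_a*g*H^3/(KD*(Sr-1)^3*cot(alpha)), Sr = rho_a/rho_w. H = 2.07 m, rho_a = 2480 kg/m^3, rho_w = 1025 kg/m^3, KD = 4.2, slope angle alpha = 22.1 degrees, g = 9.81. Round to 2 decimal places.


Sr = rho_a / rho_w = 2480 / 1025 = 2.419512
(Sr - 1) = 1.419512
(Sr - 1)^3 = 2.860338
cot(22.1) = 1 / tan(22.1) = 1 / 0.406058 = 2.462703
Numerator = 2480 * 9.81 * 2.07^3 = 215790.2035
Denominator = 4.2 * 2.860338 * 2.462703 = 29.585487
W = 215790.2035 / 29.585487
W = 7293.79 N

7293.79


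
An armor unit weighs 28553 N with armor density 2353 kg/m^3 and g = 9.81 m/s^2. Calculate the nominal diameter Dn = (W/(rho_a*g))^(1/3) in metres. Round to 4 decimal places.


V = W / (rho_a * g)
V = 28553 / (2353 * 9.81)
V = 28553 / 23082.93
V = 1.236975 m^3
Dn = V^(1/3) = 1.236975^(1/3)
Dn = 1.0735 m

1.0735


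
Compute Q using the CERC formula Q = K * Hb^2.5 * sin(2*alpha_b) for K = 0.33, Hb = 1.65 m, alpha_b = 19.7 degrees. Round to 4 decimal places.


Q = K * Hb^2.5 * sin(2 * alpha_b)
Hb^2.5 = 1.65^2.5 = 3.497115
sin(2 * 19.7) = sin(39.4) = 0.634731
Q = 0.33 * 3.497115 * 0.634731
Q = 0.7325 m^3/s

0.7325


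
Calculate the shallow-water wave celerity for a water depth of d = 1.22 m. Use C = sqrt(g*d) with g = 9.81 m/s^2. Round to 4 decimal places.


Using the shallow-water approximation:
C = sqrt(g * d) = sqrt(9.81 * 1.22)
C = sqrt(11.9682)
C = 3.4595 m/s

3.4595


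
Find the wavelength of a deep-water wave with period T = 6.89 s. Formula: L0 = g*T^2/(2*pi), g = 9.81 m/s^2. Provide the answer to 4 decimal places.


L0 = g * T^2 / (2 * pi)
L0 = 9.81 * 6.89^2 / (2 * pi)
L0 = 9.81 * 47.4721 / 6.28319
L0 = 465.7013 / 6.28319
L0 = 74.1187 m

74.1187


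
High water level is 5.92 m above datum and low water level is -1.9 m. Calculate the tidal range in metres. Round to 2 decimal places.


Tidal range = High water - Low water
Tidal range = 5.92 - (-1.9)
Tidal range = 7.82 m

7.82


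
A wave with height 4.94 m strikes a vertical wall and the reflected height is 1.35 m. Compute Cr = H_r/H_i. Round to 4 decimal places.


Cr = H_r / H_i
Cr = 1.35 / 4.94
Cr = 0.2733

0.2733


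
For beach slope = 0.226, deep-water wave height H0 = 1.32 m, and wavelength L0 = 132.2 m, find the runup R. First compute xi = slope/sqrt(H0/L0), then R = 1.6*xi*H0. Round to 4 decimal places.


xi = slope / sqrt(H0/L0)
H0/L0 = 1.32/132.2 = 0.009985
sqrt(0.009985) = 0.099924
xi = 0.226 / 0.099924 = 2.261711
R = 1.6 * xi * H0 = 1.6 * 2.261711 * 1.32
R = 4.7767 m

4.7767


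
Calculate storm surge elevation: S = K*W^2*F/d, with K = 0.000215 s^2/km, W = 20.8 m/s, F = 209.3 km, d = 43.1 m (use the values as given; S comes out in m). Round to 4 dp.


S = K * W^2 * F / d
W^2 = 20.8^2 = 432.64
S = 0.000215 * 432.64 * 209.3 / 43.1
Numerator = 0.000215 * 432.64 * 209.3 = 19.468584
S = 19.468584 / 43.1 = 0.4517 m

0.4517


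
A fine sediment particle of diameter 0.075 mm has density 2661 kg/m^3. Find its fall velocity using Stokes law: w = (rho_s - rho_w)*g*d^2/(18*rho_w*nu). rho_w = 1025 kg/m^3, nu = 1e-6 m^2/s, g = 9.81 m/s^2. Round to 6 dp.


w = (rho_s - rho_w) * g * d^2 / (18 * rho_w * nu)
d = 0.075 mm = 0.000075 m
rho_s - rho_w = 2661 - 1025 = 1636
Numerator = 1636 * 9.81 * (0.000075)^2 = 0.000090276525
Denominator = 18 * 1025 * 1e-6 = 0.018450
w = 0.004893 m/s

0.004893


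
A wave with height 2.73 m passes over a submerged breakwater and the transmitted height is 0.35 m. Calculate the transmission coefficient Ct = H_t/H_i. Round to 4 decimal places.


Ct = H_t / H_i
Ct = 0.35 / 2.73
Ct = 0.1282

0.1282


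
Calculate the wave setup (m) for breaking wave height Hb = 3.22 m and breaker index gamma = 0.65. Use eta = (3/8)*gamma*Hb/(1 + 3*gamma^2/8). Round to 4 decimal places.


eta = (3/8) * gamma * Hb / (1 + 3*gamma^2/8)
Numerator = (3/8) * 0.65 * 3.22 = 0.784875
Denominator = 1 + 3*0.65^2/8 = 1 + 0.158438 = 1.158438
eta = 0.784875 / 1.158438
eta = 0.6775 m

0.6775


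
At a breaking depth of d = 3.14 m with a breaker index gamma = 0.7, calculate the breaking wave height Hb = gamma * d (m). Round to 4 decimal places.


Hb = gamma * d
Hb = 0.7 * 3.14
Hb = 2.1980 m

2.1980


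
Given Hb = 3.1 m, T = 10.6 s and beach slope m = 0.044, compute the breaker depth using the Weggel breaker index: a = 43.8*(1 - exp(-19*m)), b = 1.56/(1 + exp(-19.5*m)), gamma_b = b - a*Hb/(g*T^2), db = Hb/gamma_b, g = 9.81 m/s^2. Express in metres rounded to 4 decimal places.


a = 43.8 * (1 - exp(-19 * m))
exp(-19 * 0.044) = exp(-0.8360) = 0.433441
a = 43.8 * (1 - 0.433441) = 24.815292
b = 1.56 / (1 + exp(-19.5 * m))
exp(-19.5 * 0.044) = exp(-0.8580) = 0.424009
b = 1.56 / (1 + 0.424009) = 1.095498
Hb / (g * T^2) = 3.1 / (9.81 * 10.6^2) = 3.1 / 1102.2516 = 0.00281243
gamma_b = b - a * Hb/(g*T^2) = 1.095498 - 24.815292 * 0.00281243 = 1.025707
db = Hb / gamma_b = 3.1 / 1.025707
db = 3.0223 m

3.0223


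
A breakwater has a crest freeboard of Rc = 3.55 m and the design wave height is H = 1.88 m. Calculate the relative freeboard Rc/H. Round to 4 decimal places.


Relative freeboard = Rc / H
= 3.55 / 1.88
= 1.8883

1.8883


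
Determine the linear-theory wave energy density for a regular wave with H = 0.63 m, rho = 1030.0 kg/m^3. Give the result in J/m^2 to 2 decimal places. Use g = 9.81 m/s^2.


E = (1/8) * rho * g * H^2
E = (1/8) * 1030.0 * 9.81 * 0.63^2
E = 0.125 * 1030.0 * 9.81 * 0.3969
E = 501.30 J/m^2

501.30


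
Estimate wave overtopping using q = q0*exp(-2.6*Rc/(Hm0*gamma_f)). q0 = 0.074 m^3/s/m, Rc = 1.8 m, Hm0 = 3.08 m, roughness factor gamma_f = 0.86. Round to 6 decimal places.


q = q0 * exp(-2.6 * Rc / (Hm0 * gamma_f))
Exponent = -2.6 * 1.8 / (3.08 * 0.86)
= -2.6 * 1.8 / 2.6488
= -1.766838
exp(-1.766838) = 0.170872
q = 0.074 * 0.170872
q = 0.012645 m^3/s/m

0.012645


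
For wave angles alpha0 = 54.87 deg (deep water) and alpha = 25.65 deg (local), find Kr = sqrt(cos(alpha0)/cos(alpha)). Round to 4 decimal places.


Kr = sqrt(cos(alpha0) / cos(alpha))
cos(54.87) = 0.575434
cos(25.65) = 0.901455
Kr = sqrt(0.575434 / 0.901455)
Kr = sqrt(0.638339)
Kr = 0.7990

0.7990


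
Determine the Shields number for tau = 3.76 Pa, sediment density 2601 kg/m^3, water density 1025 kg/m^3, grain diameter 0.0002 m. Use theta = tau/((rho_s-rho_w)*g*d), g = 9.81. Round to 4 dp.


theta = tau / ((rho_s - rho_w) * g * d)
rho_s - rho_w = 2601 - 1025 = 1576
Denominator = 1576 * 9.81 * 0.0002 = 3.092112
theta = 3.76 / 3.092112
theta = 1.2160

1.2160


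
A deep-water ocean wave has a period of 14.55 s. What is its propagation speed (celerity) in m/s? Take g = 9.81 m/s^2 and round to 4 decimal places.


We use the deep-water celerity formula:
C = g * T / (2 * pi)
C = 9.81 * 14.55 / (2 * 3.14159...)
C = 142.735500 / 6.283185
C = 22.7171 m/s

22.7171


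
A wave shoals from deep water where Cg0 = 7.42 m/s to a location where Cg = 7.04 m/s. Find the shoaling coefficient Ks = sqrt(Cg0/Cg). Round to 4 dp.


Ks = sqrt(Cg0 / Cg)
Ks = sqrt(7.42 / 7.04)
Ks = sqrt(1.0540)
Ks = 1.0266

1.0266


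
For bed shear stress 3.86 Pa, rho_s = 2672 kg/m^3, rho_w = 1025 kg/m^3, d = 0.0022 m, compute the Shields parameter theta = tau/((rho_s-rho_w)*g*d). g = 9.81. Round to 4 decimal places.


theta = tau / ((rho_s - rho_w) * g * d)
rho_s - rho_w = 2672 - 1025 = 1647
Denominator = 1647 * 9.81 * 0.0022 = 35.545554
theta = 3.86 / 35.545554
theta = 0.1086

0.1086


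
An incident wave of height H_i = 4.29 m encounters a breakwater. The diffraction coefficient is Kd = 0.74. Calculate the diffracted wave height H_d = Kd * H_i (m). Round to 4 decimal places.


H_d = Kd * H_i
H_d = 0.74 * 4.29
H_d = 3.1746 m

3.1746


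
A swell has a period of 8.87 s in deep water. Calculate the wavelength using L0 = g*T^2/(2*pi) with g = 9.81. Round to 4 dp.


L0 = g * T^2 / (2 * pi)
L0 = 9.81 * 8.87^2 / (2 * pi)
L0 = 9.81 * 78.6769 / 6.28319
L0 = 771.8204 / 6.28319
L0 = 122.8390 m

122.8390


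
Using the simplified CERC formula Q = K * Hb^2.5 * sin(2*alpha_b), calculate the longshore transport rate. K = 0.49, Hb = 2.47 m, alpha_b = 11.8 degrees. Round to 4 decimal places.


Q = K * Hb^2.5 * sin(2 * alpha_b)
Hb^2.5 = 2.47^2.5 = 9.588317
sin(2 * 11.8) = sin(23.6) = 0.400349
Q = 0.49 * 9.588317 * 0.400349
Q = 1.8809 m^3/s

1.8809


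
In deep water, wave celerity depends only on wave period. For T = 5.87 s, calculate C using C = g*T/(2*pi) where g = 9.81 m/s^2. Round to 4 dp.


We use the deep-water celerity formula:
C = g * T / (2 * pi)
C = 9.81 * 5.87 / (2 * 3.14159...)
C = 57.584700 / 6.283185
C = 9.1649 m/s

9.1649


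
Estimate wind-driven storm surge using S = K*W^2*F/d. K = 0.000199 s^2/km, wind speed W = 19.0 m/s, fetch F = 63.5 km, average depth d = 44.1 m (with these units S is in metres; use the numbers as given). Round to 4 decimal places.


S = K * W^2 * F / d
W^2 = 19.0^2 = 361.00
S = 0.000199 * 361.00 * 63.5 / 44.1
Numerator = 0.000199 * 361.00 * 63.5 = 4.561776
S = 4.561776 / 44.1 = 0.1034 m

0.1034


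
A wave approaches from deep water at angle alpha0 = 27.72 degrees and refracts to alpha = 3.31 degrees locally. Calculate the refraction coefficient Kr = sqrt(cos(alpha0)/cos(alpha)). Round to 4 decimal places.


Kr = sqrt(cos(alpha0) / cos(alpha))
cos(27.72) = 0.885231
cos(3.31) = 0.998332
Kr = sqrt(0.885231 / 0.998332)
Kr = sqrt(0.886711)
Kr = 0.9417

0.9417


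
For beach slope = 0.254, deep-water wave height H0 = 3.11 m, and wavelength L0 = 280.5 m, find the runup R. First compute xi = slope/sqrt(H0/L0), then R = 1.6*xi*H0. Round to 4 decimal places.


xi = slope / sqrt(H0/L0)
H0/L0 = 3.11/280.5 = 0.011087
sqrt(0.011087) = 0.105296
xi = 0.254 / 0.105296 = 2.412237
R = 1.6 * xi * H0 = 1.6 * 2.412237 * 3.11
R = 12.0033 m

12.0033


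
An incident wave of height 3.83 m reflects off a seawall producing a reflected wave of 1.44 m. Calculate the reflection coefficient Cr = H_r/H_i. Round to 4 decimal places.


Cr = H_r / H_i
Cr = 1.44 / 3.83
Cr = 0.3760

0.3760


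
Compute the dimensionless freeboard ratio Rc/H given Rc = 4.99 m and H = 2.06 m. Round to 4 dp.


Relative freeboard = Rc / H
= 4.99 / 2.06
= 2.4223

2.4223


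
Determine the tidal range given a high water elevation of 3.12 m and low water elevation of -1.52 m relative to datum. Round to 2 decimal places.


Tidal range = High water - Low water
Tidal range = 3.12 - (-1.52)
Tidal range = 4.64 m

4.64


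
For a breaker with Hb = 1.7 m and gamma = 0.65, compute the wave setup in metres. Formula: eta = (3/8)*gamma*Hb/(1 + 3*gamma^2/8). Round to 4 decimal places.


eta = (3/8) * gamma * Hb / (1 + 3*gamma^2/8)
Numerator = (3/8) * 0.65 * 1.7 = 0.414375
Denominator = 1 + 3*0.65^2/8 = 1 + 0.158438 = 1.158438
eta = 0.414375 / 1.158438
eta = 0.3577 m

0.3577


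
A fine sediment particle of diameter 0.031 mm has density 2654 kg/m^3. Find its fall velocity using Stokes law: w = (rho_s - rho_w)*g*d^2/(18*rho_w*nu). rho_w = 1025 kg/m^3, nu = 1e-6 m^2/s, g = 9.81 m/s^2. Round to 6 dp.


w = (rho_s - rho_w) * g * d^2 / (18 * rho_w * nu)
d = 0.031 mm = 0.000031 m
rho_s - rho_w = 2654 - 1025 = 1629
Numerator = 1629 * 9.81 * (0.000031)^2 = 0.000015357251
Denominator = 18 * 1025 * 1e-6 = 0.018450
w = 0.000832 m/s

0.000832


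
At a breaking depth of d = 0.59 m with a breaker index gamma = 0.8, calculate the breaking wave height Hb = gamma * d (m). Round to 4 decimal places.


Hb = gamma * d
Hb = 0.8 * 0.59
Hb = 0.4720 m

0.4720


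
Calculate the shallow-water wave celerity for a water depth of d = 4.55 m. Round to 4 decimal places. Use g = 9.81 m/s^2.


Using the shallow-water approximation:
C = sqrt(g * d) = sqrt(9.81 * 4.55)
C = sqrt(44.6355)
C = 6.6810 m/s

6.6810


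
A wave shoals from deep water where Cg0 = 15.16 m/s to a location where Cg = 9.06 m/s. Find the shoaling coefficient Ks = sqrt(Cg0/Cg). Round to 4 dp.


Ks = sqrt(Cg0 / Cg)
Ks = sqrt(15.16 / 9.06)
Ks = sqrt(1.6733)
Ks = 1.2936

1.2936


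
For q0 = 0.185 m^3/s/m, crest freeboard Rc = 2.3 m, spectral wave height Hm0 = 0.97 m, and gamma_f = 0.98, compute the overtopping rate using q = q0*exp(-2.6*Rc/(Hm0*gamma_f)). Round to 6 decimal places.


q = q0 * exp(-2.6 * Rc / (Hm0 * gamma_f))
Exponent = -2.6 * 2.3 / (0.97 * 0.98)
= -2.6 * 2.3 / 0.9506
= -6.290764
exp(-6.290764) = 0.001853
q = 0.185 * 0.001853
q = 0.000343 m^3/s/m

0.000343


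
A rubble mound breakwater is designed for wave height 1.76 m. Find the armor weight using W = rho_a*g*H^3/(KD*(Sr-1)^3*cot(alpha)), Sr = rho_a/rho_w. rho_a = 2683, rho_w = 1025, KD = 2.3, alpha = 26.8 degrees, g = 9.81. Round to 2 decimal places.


Sr = rho_a / rho_w = 2683 / 1025 = 2.617561
(Sr - 1) = 1.617561
(Sr - 1)^3 = 4.232354
cot(26.8) = 1 / tan(26.8) = 1 / 0.505136 = 1.979664
Numerator = 2683 * 9.81 * 1.76^3 = 143491.9982
Denominator = 2.3 * 4.232354 * 1.979664 = 19.270865
W = 143491.9982 / 19.270865
W = 7446.06 N

7446.06


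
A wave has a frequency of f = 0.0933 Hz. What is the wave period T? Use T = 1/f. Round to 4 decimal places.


T = 1 / f
T = 1 / 0.0933
T = 10.7181 s

10.7181


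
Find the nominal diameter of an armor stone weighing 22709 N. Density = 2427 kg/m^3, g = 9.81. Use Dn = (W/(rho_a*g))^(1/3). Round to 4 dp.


V = W / (rho_a * g)
V = 22709 / (2427 * 9.81)
V = 22709 / 23808.87
V = 0.953804 m^3
Dn = V^(1/3) = 0.953804^(1/3)
Dn = 0.9844 m

0.9844


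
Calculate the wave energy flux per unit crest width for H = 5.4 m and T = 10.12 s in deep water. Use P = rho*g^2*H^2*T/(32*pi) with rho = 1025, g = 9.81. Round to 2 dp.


P = rho * g^2 * H^2 * T / (32 * pi)
P = 1025 * 9.81^2 * 5.4^2 * 10.12 / (32 * pi)
P = 1025 * 96.2361 * 29.1600 * 10.12 / 100.53096
P = 289554.33 W/m

289554.33


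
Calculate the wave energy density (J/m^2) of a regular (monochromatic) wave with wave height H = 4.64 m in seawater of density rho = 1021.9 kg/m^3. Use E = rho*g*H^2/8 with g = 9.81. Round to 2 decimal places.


E = (1/8) * rho * g * H^2
E = (1/8) * 1021.9 * 9.81 * 4.64^2
E = 0.125 * 1021.9 * 9.81 * 21.5296
E = 26978.85 J/m^2

26978.85


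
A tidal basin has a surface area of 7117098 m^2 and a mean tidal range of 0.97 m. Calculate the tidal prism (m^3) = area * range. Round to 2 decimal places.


Tidal prism = Area * Tidal range
P = 7117098 * 0.97
P = 6903585.06 m^3

6903585.06


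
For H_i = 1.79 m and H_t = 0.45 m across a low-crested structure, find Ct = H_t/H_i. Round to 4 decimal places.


Ct = H_t / H_i
Ct = 0.45 / 1.79
Ct = 0.2514

0.2514


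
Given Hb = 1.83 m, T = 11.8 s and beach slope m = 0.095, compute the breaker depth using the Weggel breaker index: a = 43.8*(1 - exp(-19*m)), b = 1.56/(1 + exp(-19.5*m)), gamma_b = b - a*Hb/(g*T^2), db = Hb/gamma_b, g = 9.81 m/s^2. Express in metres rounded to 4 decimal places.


a = 43.8 * (1 - exp(-19 * m))
exp(-19 * 0.095) = exp(-1.8050) = 0.164474
a = 43.8 * (1 - 0.164474) = 36.596019
b = 1.56 / (1 + exp(-19.5 * m))
exp(-19.5 * 0.095) = exp(-1.8525) = 0.156845
b = 1.56 / (1 + 0.156845) = 1.348496
Hb / (g * T^2) = 1.83 / (9.81 * 11.8^2) = 1.83 / 1365.9444 = 0.00133973
gamma_b = b - a * Hb/(g*T^2) = 1.348496 - 36.596019 * 0.00133973 = 1.299467
db = Hb / gamma_b = 1.83 / 1.299467
db = 1.4083 m

1.4083


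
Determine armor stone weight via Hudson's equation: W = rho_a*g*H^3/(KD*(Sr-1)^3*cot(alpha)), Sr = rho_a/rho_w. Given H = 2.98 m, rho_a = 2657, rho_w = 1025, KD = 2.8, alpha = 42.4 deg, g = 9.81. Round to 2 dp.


Sr = rho_a / rho_w = 2657 / 1025 = 2.592195
(Sr - 1) = 1.592195
(Sr - 1)^3 = 4.036350
cot(42.4) = 1 / tan(42.4) = 1 / 0.913125 = 1.095140
Numerator = 2657 * 9.81 * 2.98^3 = 689778.0243
Denominator = 2.8 * 4.036350 * 1.095140 = 12.377030
W = 689778.0243 / 12.377030
W = 55730.50 N

55730.50


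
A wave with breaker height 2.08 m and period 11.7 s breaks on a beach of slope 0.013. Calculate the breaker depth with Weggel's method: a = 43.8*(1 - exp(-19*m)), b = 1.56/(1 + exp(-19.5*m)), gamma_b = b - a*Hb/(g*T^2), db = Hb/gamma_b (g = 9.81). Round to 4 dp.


a = 43.8 * (1 - exp(-19 * m))
exp(-19 * 0.013) = exp(-0.2470) = 0.781141
a = 43.8 * (1 - 0.781141) = 9.586038
b = 1.56 / (1 + exp(-19.5 * m))
exp(-19.5 * 0.013) = exp(-0.2535) = 0.776080
b = 1.56 / (1 + 0.776080) = 0.878339
Hb / (g * T^2) = 2.08 / (9.81 * 11.7^2) = 2.08 / 1342.8909 = 0.00154890
gamma_b = b - a * Hb/(g*T^2) = 0.878339 - 9.586038 * 0.00154890 = 0.863491
db = Hb / gamma_b = 2.08 / 0.863491
db = 2.4088 m

2.4088


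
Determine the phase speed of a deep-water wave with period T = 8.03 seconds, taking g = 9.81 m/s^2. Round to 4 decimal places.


We use the deep-water celerity formula:
C = g * T / (2 * pi)
C = 9.81 * 8.03 / (2 * 3.14159...)
C = 78.774300 / 6.283185
C = 12.5373 m/s

12.5373


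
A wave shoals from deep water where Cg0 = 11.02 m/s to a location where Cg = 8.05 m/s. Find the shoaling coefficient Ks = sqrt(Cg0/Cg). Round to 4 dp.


Ks = sqrt(Cg0 / Cg)
Ks = sqrt(11.02 / 8.05)
Ks = sqrt(1.3689)
Ks = 1.1700

1.1700


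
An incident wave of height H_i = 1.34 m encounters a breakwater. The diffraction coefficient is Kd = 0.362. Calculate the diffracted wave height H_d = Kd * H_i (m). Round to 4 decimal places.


H_d = Kd * H_i
H_d = 0.362 * 1.34
H_d = 0.4851 m

0.4851


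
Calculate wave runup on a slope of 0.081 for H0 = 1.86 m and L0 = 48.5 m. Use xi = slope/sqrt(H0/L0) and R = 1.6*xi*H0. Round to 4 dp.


xi = slope / sqrt(H0/L0)
H0/L0 = 1.86/48.5 = 0.038351
sqrt(0.038351) = 0.195833
xi = 0.081 / 0.195833 = 0.413618
R = 1.6 * xi * H0 = 1.6 * 0.413618 * 1.86
R = 1.2309 m

1.2309


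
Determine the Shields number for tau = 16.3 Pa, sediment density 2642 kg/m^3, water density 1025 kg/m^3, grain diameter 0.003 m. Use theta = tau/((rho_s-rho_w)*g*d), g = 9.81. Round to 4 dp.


theta = tau / ((rho_s - rho_w) * g * d)
rho_s - rho_w = 2642 - 1025 = 1617
Denominator = 1617 * 9.81 * 0.003 = 47.588310
theta = 16.3 / 47.588310
theta = 0.3425

0.3425


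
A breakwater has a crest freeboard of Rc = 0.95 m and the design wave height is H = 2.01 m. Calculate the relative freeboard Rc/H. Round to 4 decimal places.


Relative freeboard = Rc / H
= 0.95 / 2.01
= 0.4726

0.4726


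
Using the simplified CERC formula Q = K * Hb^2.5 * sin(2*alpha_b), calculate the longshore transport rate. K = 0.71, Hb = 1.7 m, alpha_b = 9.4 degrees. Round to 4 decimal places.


Q = K * Hb^2.5 * sin(2 * alpha_b)
Hb^2.5 = 1.7^2.5 = 3.768099
sin(2 * 9.4) = sin(18.8) = 0.322266
Q = 0.71 * 3.768099 * 0.322266
Q = 0.8622 m^3/s

0.8622


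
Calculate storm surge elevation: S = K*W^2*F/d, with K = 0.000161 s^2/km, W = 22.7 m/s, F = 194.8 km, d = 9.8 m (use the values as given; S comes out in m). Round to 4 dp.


S = K * W^2 * F / d
W^2 = 22.7^2 = 515.29
S = 0.000161 * 515.29 * 194.8 / 9.8
Numerator = 0.000161 * 515.29 * 194.8 = 16.160937
S = 16.160937 / 9.8 = 1.6491 m

1.6491


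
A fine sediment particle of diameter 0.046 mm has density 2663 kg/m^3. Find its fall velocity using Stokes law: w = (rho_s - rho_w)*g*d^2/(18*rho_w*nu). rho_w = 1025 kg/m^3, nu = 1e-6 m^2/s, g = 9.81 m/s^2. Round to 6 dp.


w = (rho_s - rho_w) * g * d^2 / (18 * rho_w * nu)
d = 0.046 mm = 0.000046 m
rho_s - rho_w = 2663 - 1025 = 1638
Numerator = 1638 * 9.81 * (0.000046)^2 = 0.000034001538
Denominator = 18 * 1025 * 1e-6 = 0.018450
w = 0.001843 m/s

0.001843


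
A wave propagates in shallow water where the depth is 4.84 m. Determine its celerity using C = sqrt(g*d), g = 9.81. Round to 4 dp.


Using the shallow-water approximation:
C = sqrt(g * d) = sqrt(9.81 * 4.84)
C = sqrt(47.4804)
C = 6.8906 m/s

6.8906


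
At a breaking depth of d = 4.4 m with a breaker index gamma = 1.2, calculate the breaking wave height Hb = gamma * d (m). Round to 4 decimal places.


Hb = gamma * d
Hb = 1.2 * 4.4
Hb = 5.2800 m

5.2800


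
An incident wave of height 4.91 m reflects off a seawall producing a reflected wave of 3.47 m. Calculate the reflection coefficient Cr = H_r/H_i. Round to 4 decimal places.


Cr = H_r / H_i
Cr = 3.47 / 4.91
Cr = 0.7067

0.7067


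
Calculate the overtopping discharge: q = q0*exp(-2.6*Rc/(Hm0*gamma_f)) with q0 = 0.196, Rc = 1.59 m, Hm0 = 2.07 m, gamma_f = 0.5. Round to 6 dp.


q = q0 * exp(-2.6 * Rc / (Hm0 * gamma_f))
Exponent = -2.6 * 1.59 / (2.07 * 0.5)
= -2.6 * 1.59 / 1.0350
= -3.994203
exp(-3.994203) = 0.018422
q = 0.196 * 0.018422
q = 0.003611 m^3/s/m

0.003611


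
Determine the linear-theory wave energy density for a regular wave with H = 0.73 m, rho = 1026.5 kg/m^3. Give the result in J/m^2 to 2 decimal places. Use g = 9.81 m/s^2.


E = (1/8) * rho * g * H^2
E = (1/8) * 1026.5 * 9.81 * 0.73^2
E = 0.125 * 1026.5 * 9.81 * 0.5329
E = 670.79 J/m^2

670.79


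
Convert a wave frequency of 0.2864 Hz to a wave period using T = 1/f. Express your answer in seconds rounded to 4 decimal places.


T = 1 / f
T = 1 / 0.2864
T = 3.4916 s

3.4916


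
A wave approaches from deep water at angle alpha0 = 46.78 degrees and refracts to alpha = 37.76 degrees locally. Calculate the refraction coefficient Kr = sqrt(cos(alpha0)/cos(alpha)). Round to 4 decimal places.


Kr = sqrt(cos(alpha0) / cos(alpha))
cos(46.78) = 0.684802
cos(37.76) = 0.790583
Kr = sqrt(0.684802 / 0.790583)
Kr = sqrt(0.866198)
Kr = 0.9307

0.9307


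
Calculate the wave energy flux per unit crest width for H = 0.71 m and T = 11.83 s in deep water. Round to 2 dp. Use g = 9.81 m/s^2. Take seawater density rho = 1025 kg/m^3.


P = rho * g^2 * H^2 * T / (32 * pi)
P = 1025 * 9.81^2 * 0.71^2 * 11.83 / (32 * pi)
P = 1025 * 96.2361 * 0.5041 * 11.83 / 100.53096
P = 5851.45 W/m

5851.45


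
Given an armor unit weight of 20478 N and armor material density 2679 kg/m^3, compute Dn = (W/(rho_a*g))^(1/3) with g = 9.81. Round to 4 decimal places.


V = W / (rho_a * g)
V = 20478 / (2679 * 9.81)
V = 20478 / 26280.99
V = 0.779194 m^3
Dn = V^(1/3) = 0.779194^(1/3)
Dn = 0.9202 m

0.9202


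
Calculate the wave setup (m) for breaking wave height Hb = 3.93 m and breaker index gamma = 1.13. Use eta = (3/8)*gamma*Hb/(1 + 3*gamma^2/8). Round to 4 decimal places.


eta = (3/8) * gamma * Hb / (1 + 3*gamma^2/8)
Numerator = (3/8) * 1.13 * 3.93 = 1.665337
Denominator = 1 + 3*1.13^2/8 = 1 + 0.478838 = 1.478838
eta = 1.665337 / 1.478838
eta = 1.1261 m

1.1261


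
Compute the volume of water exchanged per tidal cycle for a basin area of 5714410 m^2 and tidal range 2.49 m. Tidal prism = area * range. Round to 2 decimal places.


Tidal prism = Area * Tidal range
P = 5714410 * 2.49
P = 14228880.90 m^3

14228880.90


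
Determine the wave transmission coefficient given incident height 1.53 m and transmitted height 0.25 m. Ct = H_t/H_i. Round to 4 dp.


Ct = H_t / H_i
Ct = 0.25 / 1.53
Ct = 0.1634

0.1634


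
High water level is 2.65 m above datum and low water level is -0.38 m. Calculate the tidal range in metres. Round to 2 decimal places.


Tidal range = High water - Low water
Tidal range = 2.65 - (-0.38)
Tidal range = 3.03 m

3.03
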